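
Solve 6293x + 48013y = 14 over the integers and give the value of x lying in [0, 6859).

412

Reduce mod 48013: 6293x ≡ 14 (mod 48013). With g = gcd(6293, 48013) = 7 dividing 14, divide through: 899x ≡ 2 (mod 6859).
Since gcd(899, 6859) = 1, x ≡ 2·(899)⁻¹ ≡ 412 (mod 6859). Smallest non-negative: 412.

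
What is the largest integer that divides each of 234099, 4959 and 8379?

171

gcd(234099, 4959): 234099 = 47·4959 + 1026; 4959 = 4·1026 + 855; 1026 = 1·855 + 171; 855 = 5·171 + 0 → 171
gcd(171, 8379): 8379 = 49·171 + 0 → 171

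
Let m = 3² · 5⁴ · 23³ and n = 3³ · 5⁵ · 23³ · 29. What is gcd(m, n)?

68439375

min exponent per shared prime: 3² · 5⁴ · 23³ = 68439375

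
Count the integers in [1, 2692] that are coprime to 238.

1086

238 = 2·7·17. Inclusion–exclusion on these primes:
2692 − ⌊2692/2⌋ − ⌊2692/7⌋ − ⌊2692/17⌋ + ⌊2692/14⌋ + ⌊2692/34⌋ + ⌊2692/119⌋ − ⌊2692/238⌋ = 1086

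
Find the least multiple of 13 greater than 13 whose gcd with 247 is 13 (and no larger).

Multiples of 13 above 13: 13·2, 13·3, … . Need the cofactor coprime to 247/13 = 19.
Checking s = 2, 3, … the first with gcd(s, 19) = 1 is s = 2, giving 26.

26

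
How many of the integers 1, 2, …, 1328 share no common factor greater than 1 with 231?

692

231 = 3·7·11. Inclusion–exclusion on these primes:
1328 − ⌊1328/3⌋ − ⌊1328/7⌋ − ⌊1328/11⌋ + ⌊1328/21⌋ + ⌊1328/33⌋ + ⌊1328/77⌋ − ⌊1328/231⌋ = 692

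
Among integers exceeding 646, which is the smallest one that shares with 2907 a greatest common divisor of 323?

gcd(m, 2907) = 323 forces 323 | m; write m = 323s. Then gcd(323s, 323·9) = 323·gcd(s, 9), so need gcd(s, 9) = 1.
323s > 646 gives s ≥ 3. The least s ≥ 3 coprime to 9 is 4, so m = 323·4 = 1292.

1292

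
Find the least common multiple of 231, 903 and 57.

188727

231 = 3 · 7 · 11; 903 = 3 · 7 · 43; 57 = 3 · 19
lcm takes max exponent of each prime: 3 · 7 · 11 · 19 · 43 = 188727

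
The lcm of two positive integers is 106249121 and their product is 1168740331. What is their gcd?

11

From gcd × lcm = uv: gcd = 1168740331 / 106249121 = 11.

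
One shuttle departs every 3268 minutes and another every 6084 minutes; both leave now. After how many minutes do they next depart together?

gcd first: 6084 = 1·3268 + 2816; 3268 = 1·2816 + 452; 2816 = 6·452 + 104; 452 = 4·104 + 36; 104 = 2·36 + 32; 36 = 1·32 + 4; 32 = 8·4 + 0 → gcd = 4
lcm = 3268·6084/gcd = 19882512/4 = 4970628

4970628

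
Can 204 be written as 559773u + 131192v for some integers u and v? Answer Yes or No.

By Bézout, 559773u + 131192v = 204 has integer solutions iff gcd(559773, 131192) | 204.
Euclid: 559773 = 4·131192 + 35005; 131192 = 3·35005 + 26177; 35005 = 1·26177 + 8828; 26177 = 2·8828 + 8521; 8828 = 1·8521 + 307; 8521 = 27·307 + 232; 307 = 1·232 + 75; 232 = 3·75 + 7; 75 = 10·7 + 5; 7 = 1·5 + 2; 5 = 2·2 + 1; 2 = 2·1 + 0. gcd = 1; 204 mod 1 = 0. Yes.

Yes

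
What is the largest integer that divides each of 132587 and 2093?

Euclid: 132587 = 63·2093 + 728; 2093 = 2·728 + 637; 728 = 1·637 + 91; 637 = 7·91 + 0. Last nonzero remainder: 91.

91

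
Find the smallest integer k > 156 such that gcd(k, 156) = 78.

gcd(k, 156) = 78 forces 78 | k; write k = 78s. Then gcd(78s, 78·2) = 78·gcd(s, 2), so need gcd(s, 2) = 1.
78s > 156 gives s ≥ 3. The least s ≥ 3 coprime to 2 is 3, so k = 78·3 = 234.

234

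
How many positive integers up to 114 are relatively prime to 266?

46

266 = 2·7·19. Inclusion–exclusion on these primes:
114 − ⌊114/2⌋ − ⌊114/7⌋ − ⌊114/19⌋ + ⌊114/14⌋ + ⌊114/38⌋ + ⌊114/133⌋ − ⌊114/266⌋ = 46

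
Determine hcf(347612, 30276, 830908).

4

gcd(347612, 30276): 347612 = 11·30276 + 14576; 30276 = 2·14576 + 1124; 14576 = 12·1124 + 1088; 1124 = 1·1088 + 36; 1088 = 30·36 + 8; 36 = 4·8 + 4; 8 = 2·4 + 0 → 4
gcd(4, 830908): 830908 = 207727·4 + 0 → 4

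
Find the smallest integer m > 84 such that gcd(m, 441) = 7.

441 = 7·63. Any m with gcd(m, 441) = 7 is a multiple of 7, say 7s, with s coprime to 63.
Need s > 84/7, so s ≥ 13. First s ≥ 13 with gcd(s, 63) = 1 is s = 13. Thus m = 7·13 = 91.

91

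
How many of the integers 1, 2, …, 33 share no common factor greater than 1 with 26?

16

Prime factors of 26: 2, 13. Count integers ≤ 33 divisible by none of them.
By inclusion–exclusion: 33 − ⌊33/2⌋ − ⌊33/13⌋ + ⌊33/26⌋ = 16.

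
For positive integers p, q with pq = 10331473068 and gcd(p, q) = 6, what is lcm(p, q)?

gcd·lcm = product, so lcm = 10331473068/6 = 1721912178.

1721912178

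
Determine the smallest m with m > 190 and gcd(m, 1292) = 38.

266

gcd(m, 1292) = 38 forces 38 | m; write m = 38s. Then gcd(38s, 38·34) = 38·gcd(s, 34), so need gcd(s, 34) = 1.
38s > 190 gives s ≥ 6. The least s ≥ 6 coprime to 34 is 7, so m = 38·7 = 266.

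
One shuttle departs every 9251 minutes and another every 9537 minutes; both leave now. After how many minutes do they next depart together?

9251 = 11 · 29²; 9537 = 3 · 11 · 17²
max exponents: 3 · 11 · 17² · 29² = 8020617

8020617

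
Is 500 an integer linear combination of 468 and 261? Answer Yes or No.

gcd(468, 261): 468 = 1·261 + 207; 261 = 1·207 + 54; 207 = 3·54 + 45; 54 = 1·45 + 9; 45 = 5·9 + 0 → 9
9 does not divide 500, so a solution does not exist.

No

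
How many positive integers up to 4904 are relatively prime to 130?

1811

130 = 2·5·13. Inclusion–exclusion on these primes:
4904 − ⌊4904/2⌋ − ⌊4904/5⌋ − ⌊4904/13⌋ + ⌊4904/10⌋ + ⌊4904/26⌋ + ⌊4904/65⌋ − ⌊4904/130⌋ = 1811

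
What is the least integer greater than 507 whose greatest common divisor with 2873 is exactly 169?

Multiples of 169 above 507: 169·4, 169·5, … . Need the cofactor coprime to 2873/169 = 17.
Checking s = 4, 5, … the first with gcd(s, 17) = 1 is s = 4, giving 676.

676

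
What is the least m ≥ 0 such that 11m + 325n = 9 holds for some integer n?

119

Euclid: 325 = 29·11 + 6; 11 = 1·6 + 5; 6 = 1·5 + 1; 5 = 5·1 + 0 → gcd = 1; 9 = 1·9.
Back-substitution yields 11·(-59) + 325·(2) = 1, so one solution is m = -59·9 = -531, n = 2·9 = 18.
Solutions in m differ by 325/1 = 325; the one in [0, 325) is -531 mod 325 = 119.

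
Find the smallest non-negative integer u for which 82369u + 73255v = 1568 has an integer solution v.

177

Euclid: 82369 = 1·73255 + 9114; 73255 = 8·9114 + 343; 9114 = 26·343 + 196; 343 = 1·196 + 147; 196 = 1·147 + 49; 147 = 3·49 + 0 → gcd = 49; 1568 = 49·32.
Back-substitution yields 82369·(426) + 73255·(-479) = 49, so one solution is u = 426·32 = 13632, v = -479·32 = -15328.
Solutions in u differ by 73255/49 = 1495; the one in [0, 1495) is 13632 mod 1495 = 177.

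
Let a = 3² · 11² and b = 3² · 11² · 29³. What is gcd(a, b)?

1089

min exponent per shared prime: 3² · 11² = 1089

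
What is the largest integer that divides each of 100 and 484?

4

100 = 2² · 5²
484 = 2² · 11²
Common: 2² = 4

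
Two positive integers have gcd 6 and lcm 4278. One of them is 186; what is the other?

138

p·q = gcd·lcm = 6·4278 = 25668, so q = 25668/186 = 138.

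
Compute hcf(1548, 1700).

Euclid: 1700 = 1·1548 + 152; 1548 = 10·152 + 28; 152 = 5·28 + 12; 28 = 2·12 + 4; 12 = 3·4 + 0. Last nonzero remainder: 4.

4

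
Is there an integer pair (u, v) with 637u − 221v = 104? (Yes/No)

Yes

By Bézout, 637u − 221v = 104 has integer solutions iff gcd(637, 221) | 104.
Euclid: 637 = 2·221 + 195; 221 = 1·195 + 26; 195 = 7·26 + 13; 26 = 2·13 + 0. gcd = 13; 104 mod 13 = 0. Yes.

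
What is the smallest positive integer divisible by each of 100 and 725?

2900

100 = 2² · 5²; 725 = 5² · 29
max exponents: 2² · 5² · 29 = 2900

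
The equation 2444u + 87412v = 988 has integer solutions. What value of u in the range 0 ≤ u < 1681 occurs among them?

215

Euclid: 87412 = 35·2444 + 1872; 2444 = 1·1872 + 572; 1872 = 3·572 + 156; 572 = 3·156 + 104; 156 = 1·104 + 52; 104 = 2·52 + 0 → gcd = 52; 988 = 52·19.
Back-substitution yields 2444·(-608) + 87412·(17) = 52, so one solution is u = -608·19 = -11552, v = 17·19 = 323.
Solutions in u differ by 87412/52 = 1681; the one in [0, 1681) is -11552 mod 1681 = 215.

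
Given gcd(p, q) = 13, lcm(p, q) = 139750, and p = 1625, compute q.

Using pq = gcd(p,q)·lcm(p,q) = 13·139750 = 1816750, we get q = 1816750/1625 = 1118.

1118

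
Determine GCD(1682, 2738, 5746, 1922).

gcd(1682, 2738): 2738 = 1·1682 + 1056; 1682 = 1·1056 + 626; 1056 = 1·626 + 430; 626 = 1·430 + 196; 430 = 2·196 + 38; 196 = 5·38 + 6; 38 = 6·6 + 2; 6 = 3·2 + 0 → 2
gcd(2, 5746): 5746 = 2873·2 + 0 → 2
gcd(2, 1922): 1922 = 961·2 + 0 → 2

2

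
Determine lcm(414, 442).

gcd first: 442 = 1·414 + 28; 414 = 14·28 + 22; 28 = 1·22 + 6; 22 = 3·6 + 4; 6 = 1·4 + 2; 4 = 2·2 + 0 → gcd = 2
lcm = 414·442/gcd = 182988/2 = 91494

91494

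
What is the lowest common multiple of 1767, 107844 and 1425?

1767 = 3 · 19 · 31; 107844 = 2² · 3 · 11 · 19 · 43; 1425 = 3 · 5² · 19
lcm takes max exponent of each prime: 2² · 3 · 5² · 11 · 19 · 31 · 43 = 83579100

83579100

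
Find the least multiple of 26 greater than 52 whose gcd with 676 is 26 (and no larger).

676 = 26·26. Any k with gcd(k, 676) = 26 is a multiple of 26, say 26s, with s coprime to 26.
Need s > 52/26, so s ≥ 3. First s ≥ 3 with gcd(s, 26) = 1 is s = 3. Thus k = 26·3 = 78.

78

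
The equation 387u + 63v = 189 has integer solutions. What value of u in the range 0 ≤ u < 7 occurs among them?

Euclid: 387 = 6·63 + 9; 63 = 7·9 + 0 → gcd = 9; 189 = 9·21.
Back-substitution yields 387·(1) + 63·(-6) = 9, so one solution is u = 1·21 = 21, v = -6·21 = -126.
Solutions in u differ by 63/9 = 7; the one in [0, 7) is 21 mod 7 = 0.

0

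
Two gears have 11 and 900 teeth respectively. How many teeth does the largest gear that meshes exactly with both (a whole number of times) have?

11 = 11
900 = 2² · 3² · 5²
Common: 1 = 1

1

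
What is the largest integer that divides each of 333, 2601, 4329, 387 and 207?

9

333 = 3² · 37; 2601 = 3² · 17²; 4329 = 3² · 13 · 37; 387 = 3² · 43; 207 = 3² · 23
gcd takes min exponent of each prime: 3² = 9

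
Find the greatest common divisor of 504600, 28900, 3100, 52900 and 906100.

100

504600 = 2³ · 3 · 5² · 29²; 28900 = 2² · 5² · 17²; 3100 = 2² · 5² · 31; 52900 = 2² · 5² · 23²; 906100 = 2² · 5² · 13 · 17 · 41
gcd takes min exponent of each prime: 2² · 5² = 100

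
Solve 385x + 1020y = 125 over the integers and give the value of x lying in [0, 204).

101

gcd(385, 1020) = 5 (Euclid: 1020 = 2·385 + 250; 385 = 1·250 + 135; 250 = 1·135 + 115; 135 = 1·115 + 20; 115 = 5·20 + 15; 20 = 1·15 + 5; 15 = 3·5 + 0), and 5 | 125.
Extended Euclid: 385·(53) + 1020·(-20) = 5. Scale by 25: x₀ = 1325.
General solution x = x₀ + 204t; reducing mod 204 gives x = 101 (and y = -38).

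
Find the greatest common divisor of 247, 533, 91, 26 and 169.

13

gcd(247, 533): 533 = 2·247 + 39; 247 = 6·39 + 13; 39 = 3·13 + 0 → 13
gcd(13, 91): 91 = 7·13 + 0 → 13
gcd(13, 26): 26 = 2·13 + 0 → 13
gcd(13, 169): 169 = 13·13 + 0 → 13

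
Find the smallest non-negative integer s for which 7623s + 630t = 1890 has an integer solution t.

Reduce mod 630: 7623s ≡ 1890 (mod 630). With g = gcd(7623, 630) = 63 dividing 1890, divide through: 121s ≡ 30 (mod 10).
Since gcd(121, 10) = 1, s ≡ 30·(121)⁻¹ ≡ 0 (mod 10). Smallest non-negative: 0.

0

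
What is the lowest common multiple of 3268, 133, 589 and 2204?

3268 = 2² · 19 · 43; 133 = 7 · 19; 589 = 19 · 31; 2204 = 2² · 19 · 29
lcm takes max exponent of each prime: 2² · 7 · 19 · 29 · 31 · 43 = 20565524

20565524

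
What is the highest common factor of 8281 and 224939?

Euclid: 224939 = 27·8281 + 1352; 8281 = 6·1352 + 169; 1352 = 8·169 + 0. Last nonzero remainder: 169.

169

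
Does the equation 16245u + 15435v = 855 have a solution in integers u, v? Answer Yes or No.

Yes

By Bézout, 16245u + 15435v = 855 has integer solutions iff gcd(16245, 15435) | 855.
Euclid: 16245 = 1·15435 + 810; 15435 = 19·810 + 45; 810 = 18·45 + 0. gcd = 45; 855 mod 45 = 0. Yes.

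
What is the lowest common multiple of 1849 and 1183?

1849 = 43²; 1183 = 7 · 13²
max exponents: 7 · 13² · 43² = 2187367

2187367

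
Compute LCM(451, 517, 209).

402743

451 = 11 · 41; 517 = 11 · 47; 209 = 11 · 19
lcm takes max exponent of each prime: 11 · 19 · 41 · 47 = 402743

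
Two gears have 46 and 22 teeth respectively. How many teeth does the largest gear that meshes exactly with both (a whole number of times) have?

Euclid: 46 = 2·22 + 2; 22 = 11·2 + 0. Last nonzero remainder: 2.

2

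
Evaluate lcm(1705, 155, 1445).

1705 = 5 · 11 · 31; 155 = 5 · 31; 1445 = 5 · 17²
lcm takes max exponent of each prime: 5 · 11 · 17² · 31 = 492745

492745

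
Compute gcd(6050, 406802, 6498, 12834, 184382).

2

6050 = 2 · 5² · 11²; 406802 = 2 · 11² · 41²; 6498 = 2 · 3² · 19²; 12834 = 2 · 3² · 23 · 31; 184382 = 2 · 11 · 17² · 29
gcd takes min exponent of each prime: 2 = 2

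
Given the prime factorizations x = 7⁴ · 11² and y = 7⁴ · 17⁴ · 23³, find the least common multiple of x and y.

295227442233647

max exponent per prime: 7⁴ · 11² · 17⁴ · 23³ = 295227442233647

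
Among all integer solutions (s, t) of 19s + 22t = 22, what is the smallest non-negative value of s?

Reduce mod 22: 19s ≡ 22 (mod 22). With g = gcd(19, 22) = 1 dividing 22, divide through: 19s ≡ 22 (mod 22).
Since gcd(19, 22) = 1, s ≡ 22·(19)⁻¹ ≡ 0 (mod 22). Smallest non-negative: 0.

0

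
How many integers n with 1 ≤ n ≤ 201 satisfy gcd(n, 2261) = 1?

Prime factors of 2261: 7, 17, 19. Count integers ≤ 201 divisible by none of them.
By inclusion–exclusion: 201 − ⌊201/7⌋ − ⌊201/17⌋ − ⌊201/19⌋ + ⌊201/119⌋ + ⌊201/133⌋ + ⌊201/323⌋ − ⌊201/2261⌋ = 154.

154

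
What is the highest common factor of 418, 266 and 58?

418 = 2 · 11 · 19; 266 = 2 · 7 · 19; 58 = 2 · 29
gcd takes min exponent of each prime: 2 = 2

2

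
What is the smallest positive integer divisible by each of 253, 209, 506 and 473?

253 = 11 · 23; 209 = 11 · 19; 506 = 2 · 11 · 23; 473 = 11 · 43
lcm takes max exponent of each prime: 2 · 11 · 19 · 23 · 43 = 413402

413402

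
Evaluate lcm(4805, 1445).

1388645

gcd first: 4805 = 3·1445 + 470; 1445 = 3·470 + 35; 470 = 13·35 + 15; 35 = 2·15 + 5; 15 = 3·5 + 0 → gcd = 5
lcm = 4805·1445/gcd = 6943225/5 = 1388645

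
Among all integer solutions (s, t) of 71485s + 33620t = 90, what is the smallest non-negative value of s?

1782

Euclid: 71485 = 2·33620 + 4245; 33620 = 7·4245 + 3905; 4245 = 1·3905 + 340; 3905 = 11·340 + 165; 340 = 2·165 + 10; 165 = 16·10 + 5; 10 = 2·5 + 0 → gcd = 5; 90 = 5·18.
Back-substitution yields 71485·(-3263) + 33620·(6938) = 5, so one solution is s = -3263·18 = -58734, t = 6938·18 = 124884.
Solutions in s differ by 33620/5 = 6724; the one in [0, 6724) is -58734 mod 6724 = 1782.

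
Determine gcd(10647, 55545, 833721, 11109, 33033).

10647 = 3² · 7 · 13²; 55545 = 3 · 5 · 7 · 23²; 833721 = 3 · 7 · 29 · 37²; 11109 = 3 · 7 · 23²; 33033 = 3 · 7 · 11² · 13
gcd takes min exponent of each prime: 3 · 7 = 21

21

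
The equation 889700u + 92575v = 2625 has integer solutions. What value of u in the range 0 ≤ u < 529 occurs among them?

Euclid: 889700 = 9·92575 + 56525; 92575 = 1·56525 + 36050; 56525 = 1·36050 + 20475; 36050 = 1·20475 + 15575; 20475 = 1·15575 + 4900; 15575 = 3·4900 + 875; 4900 = 5·875 + 525; 875 = 1·525 + 350; 525 = 1·350 + 175; 350 = 2·175 + 0 → gcd = 175; 2625 = 175·15.
Back-substitution yields 889700·(208) + 92575·(-1999) = 175, so one solution is u = 208·15 = 3120, v = -1999·15 = -29985.
Solutions in u differ by 92575/175 = 529; the one in [0, 529) is 3120 mod 529 = 475.

475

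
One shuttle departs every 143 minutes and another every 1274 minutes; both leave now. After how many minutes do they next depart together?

14014

143 = 11 · 13; 1274 = 2 · 7² · 13
max exponents: 2 · 7² · 11 · 13 = 14014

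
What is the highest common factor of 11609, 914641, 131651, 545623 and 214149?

gcd(11609, 914641): 914641 = 78·11609 + 9139; 11609 = 1·9139 + 2470; 9139 = 3·2470 + 1729; 2470 = 1·1729 + 741; 1729 = 2·741 + 247; 741 = 3·247 + 0 → 247
gcd(247, 131651): 131651 = 533·247 + 0 → 247
gcd(247, 545623): 545623 = 2209·247 + 0 → 247
gcd(247, 214149): 214149 = 867·247 + 0 → 247

247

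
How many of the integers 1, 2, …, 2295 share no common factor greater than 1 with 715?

715 = 5·11·13. Inclusion–exclusion on these primes:
2295 − ⌊2295/5⌋ − ⌊2295/11⌋ − ⌊2295/13⌋ + ⌊2295/55⌋ + ⌊2295/65⌋ + ⌊2295/143⌋ − ⌊2295/715⌋ = 1541

1541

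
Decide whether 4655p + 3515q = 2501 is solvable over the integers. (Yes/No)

gcd(4655, 3515): 4655 = 1·3515 + 1140; 3515 = 3·1140 + 95; 1140 = 12·95 + 0 → 95
95 does not divide 2501, so a solution does not exist.

No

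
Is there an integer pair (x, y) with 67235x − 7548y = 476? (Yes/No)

Yes

By Bézout, 67235x − 7548y = 476 has integer solutions iff gcd(67235, 7548) | 476.
Euclid: 67235 = 8·7548 + 6851; 7548 = 1·6851 + 697; 6851 = 9·697 + 578; 697 = 1·578 + 119; 578 = 4·119 + 102; 119 = 1·102 + 17; 102 = 6·17 + 0. gcd = 17; 476 mod 17 = 0. Yes.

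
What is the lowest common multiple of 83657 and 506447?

83657 = 7 · 17 · 19 · 37; 506447 = 17 · 31³
max exponents: 7 · 17 · 19 · 31³ · 37 = 2492225687

2492225687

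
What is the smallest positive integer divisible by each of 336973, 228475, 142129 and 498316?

336973 = 7² · 13 · 23²; 228475 = 5² · 13 · 19 · 37; 142129 = 13² · 29²; 498316 = 2² · 7 · 13 · 37²
lcm takes max exponent of each prime: 2² · 5² · 7² · 13² · 19 · 23² · 29² · 37² = 9582779641789900

9582779641789900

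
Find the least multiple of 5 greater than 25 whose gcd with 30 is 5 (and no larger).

30 = 5·6. Any a with gcd(a, 30) = 5 is a multiple of 5, say 5s, with s coprime to 6.
Need s > 25/5, so s ≥ 6. First s ≥ 6 with gcd(s, 6) = 1 is s = 7. Thus a = 5·7 = 35.

35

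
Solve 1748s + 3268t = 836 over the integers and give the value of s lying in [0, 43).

36

Reduce mod 3268: 1748s ≡ 836 (mod 3268). With g = gcd(1748, 3268) = 76 dividing 836, divide through: 23s ≡ 11 (mod 43).
Since gcd(23, 43) = 1, s ≡ 11·(23)⁻¹ ≡ 36 (mod 43). Smallest non-negative: 36.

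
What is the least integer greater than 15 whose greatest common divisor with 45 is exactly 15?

gcd(x, 45) = 15 forces 15 | x; write x = 15s. Then gcd(15s, 15·3) = 15·gcd(s, 3), so need gcd(s, 3) = 1.
15s > 15 gives s ≥ 2. The least s ≥ 2 coprime to 3 is 2, so x = 15·2 = 30.

30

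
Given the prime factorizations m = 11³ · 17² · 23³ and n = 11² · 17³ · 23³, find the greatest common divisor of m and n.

425467823

min exponent per shared prime: 11² · 17² · 23³ = 425467823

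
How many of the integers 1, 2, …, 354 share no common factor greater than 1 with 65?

Prime factors of 65: 5, 13. Count integers ≤ 354 divisible by none of them.
By inclusion–exclusion: 354 − ⌊354/5⌋ − ⌊354/13⌋ + ⌊354/65⌋ = 262.

262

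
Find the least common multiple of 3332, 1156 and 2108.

3332 = 2² · 7² · 17; 1156 = 2² · 17²; 2108 = 2² · 17 · 31
lcm takes max exponent of each prime: 2² · 7² · 17² · 31 = 1755964

1755964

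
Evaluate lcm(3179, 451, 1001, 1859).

lcm(3179, 451) = 3179·451/gcd = 1433729/11 = 130339
lcm(130339, 1001) = 130339·1001/gcd = 130469339/11 = 11860849
lcm(11860849, 1859) = 11860849·1859/gcd = 22049318291/143 = 154191037

154191037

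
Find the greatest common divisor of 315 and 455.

315 = 3² · 5 · 7
455 = 5 · 7 · 13
Common: 5 · 7 = 35

35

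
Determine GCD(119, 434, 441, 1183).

119 = 7 · 17; 434 = 2 · 7 · 31; 441 = 3² · 7²; 1183 = 7 · 13²
gcd takes min exponent of each prime: 7 = 7

7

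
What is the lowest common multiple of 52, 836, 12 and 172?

52 = 2² · 13; 836 = 2² · 11 · 19; 12 = 2² · 3; 172 = 2² · 43
lcm takes max exponent of each prime: 2² · 3 · 11 · 13 · 19 · 43 = 1401972

1401972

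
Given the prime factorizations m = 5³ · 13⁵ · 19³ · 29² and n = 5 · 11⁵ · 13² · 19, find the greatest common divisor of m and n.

16055

min exponent per shared prime: 5 · 13² · 19 = 16055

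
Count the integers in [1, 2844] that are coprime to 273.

1500

273 = 3·7·13. Inclusion–exclusion on these primes:
2844 − ⌊2844/3⌋ − ⌊2844/7⌋ − ⌊2844/13⌋ + ⌊2844/21⌋ + ⌊2844/39⌋ + ⌊2844/91⌋ − ⌊2844/273⌋ = 1500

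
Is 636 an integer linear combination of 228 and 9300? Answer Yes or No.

By Bézout, 228x + 9300y = 636 has integer solutions iff gcd(228, 9300) | 636.
Euclid: 9300 = 40·228 + 180; 228 = 1·180 + 48; 180 = 3·48 + 36; 48 = 1·36 + 12; 36 = 3·12 + 0. gcd = 12; 636 mod 12 = 0. Yes.

Yes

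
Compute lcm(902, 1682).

902 = 2 · 11 · 41; 1682 = 2 · 29²
max exponents: 2 · 11 · 29² · 41 = 758582

758582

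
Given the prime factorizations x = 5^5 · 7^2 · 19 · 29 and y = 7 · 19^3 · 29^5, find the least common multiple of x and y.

21542539307996875

max exponent per prime: 5^5 · 7^2 · 19^3 · 29^5 = 21542539307996875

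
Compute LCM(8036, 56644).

2322404

gcd first: 56644 = 7·8036 + 392; 8036 = 20·392 + 196; 392 = 2·196 + 0 → gcd = 196
lcm = 8036·56644/gcd = 455191184/196 = 2322404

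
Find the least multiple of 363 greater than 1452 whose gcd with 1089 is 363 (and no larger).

gcd(t, 1089) = 363 forces 363 | t; write t = 363s. Then gcd(363s, 363·3) = 363·gcd(s, 3), so need gcd(s, 3) = 1.
363s > 1452 gives s ≥ 5. The least s ≥ 5 coprime to 3 is 5, so t = 363·5 = 1815.

1815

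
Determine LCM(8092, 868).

8092 = 2² · 7 · 17²; 868 = 2² · 7 · 31
max exponents: 2² · 7 · 17² · 31 = 250852

250852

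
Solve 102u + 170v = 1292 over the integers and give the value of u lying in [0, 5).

gcd(102, 170) = 34 (Euclid: 170 = 1·102 + 68; 102 = 1·68 + 34; 68 = 2·34 + 0), and 34 | 1292.
Extended Euclid: 102·(2) + 170·(-1) = 34. Scale by 38: u₀ = 76.
General solution u = u₀ + 5t; reducing mod 5 gives u = 1 (and v = 7).

1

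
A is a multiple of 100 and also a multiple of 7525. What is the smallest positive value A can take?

30100

100 = 2² · 5²; 7525 = 5² · 7 · 43
max exponents: 2² · 5² · 7 · 43 = 30100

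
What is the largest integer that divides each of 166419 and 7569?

9

Euclid: 166419 = 21·7569 + 7470; 7569 = 1·7470 + 99; 7470 = 75·99 + 45; 99 = 2·45 + 9; 45 = 5·9 + 0. Last nonzero remainder: 9.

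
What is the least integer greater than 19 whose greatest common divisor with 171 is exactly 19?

38

Multiples of 19 above 19: 19·2, 19·3, … . Need the cofactor coprime to 171/19 = 9.
Checking s = 2, 3, … the first with gcd(s, 9) = 1 is s = 2, giving 38.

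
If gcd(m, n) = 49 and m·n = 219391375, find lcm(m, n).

For any two positive integers, gcd × lcm equals their product. Hence lcm = 219391375 / 49 = 4477375.

4477375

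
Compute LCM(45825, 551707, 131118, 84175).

lcm(45825, 551707) = 45825·551707/gcd = 25281973275/13 = 1944767175
lcm(1944767175, 131118) = 1944767175·131118/gcd = 254993982451650/39 = 6538307242350
lcm(6538307242350, 84175) = 6538307242350·84175/gcd = 550362012124811250/12025 = 45768150696450

45768150696450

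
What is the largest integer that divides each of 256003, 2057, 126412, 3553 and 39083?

256003 = 11 · 17 · 37²; 2057 = 11² · 17; 126412 = 2² · 11 · 13² · 17; 3553 = 11 · 17 · 19; 39083 = 11² · 17 · 19
gcd takes min exponent of each prime: 11 · 17 = 187

187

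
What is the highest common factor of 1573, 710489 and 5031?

13

1573 = 11² · 13; 710489 = 13 · 31 · 41 · 43; 5031 = 3² · 13 · 43
gcd takes min exponent of each prime: 13 = 13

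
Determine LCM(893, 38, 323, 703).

893 = 19 · 47; 38 = 2 · 19; 323 = 17 · 19; 703 = 19 · 37
lcm takes max exponent of each prime: 2 · 17 · 19 · 37 · 47 = 1123394

1123394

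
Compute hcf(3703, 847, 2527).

gcd(3703, 847): 3703 = 4·847 + 315; 847 = 2·315 + 217; 315 = 1·217 + 98; 217 = 2·98 + 21; 98 = 4·21 + 14; 21 = 1·14 + 7; 14 = 2·7 + 0 → 7
gcd(7, 2527): 2527 = 361·7 + 0 → 7

7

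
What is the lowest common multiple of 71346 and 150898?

489362214

71346 = 2 · 3 · 11 · 23 · 47; 150898 = 2 · 11 · 19³
max exponents: 2 · 3 · 11 · 19³ · 23 · 47 = 489362214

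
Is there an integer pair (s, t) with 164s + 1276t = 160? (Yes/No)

Yes

gcd(164, 1276): 1276 = 7·164 + 128; 164 = 1·128 + 36; 128 = 3·36 + 20; 36 = 1·20 + 16; 20 = 1·16 + 4; 16 = 4·4 + 0 → 4
4 divides 160, so a solution exists.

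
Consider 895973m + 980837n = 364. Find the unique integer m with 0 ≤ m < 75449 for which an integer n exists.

31021

gcd(895973, 980837) = 13 (Euclid: 980837 = 1·895973 + 84864; 895973 = 10·84864 + 47333; 84864 = 1·47333 + 37531; 47333 = 1·37531 + 9802; 37531 = 3·9802 + 8125; 9802 = 1·8125 + 1677; 8125 = 4·1677 + 1417; 1677 = 1·1417 + 260; 1417 = 5·260 + 117; 260 = 2·117 + 26; 117 = 4·26 + 13; 26 = 2·13 + 0), and 13 | 364.
Extended Euclid: 895973·(-33922) + 980837·(30987) = 13. Scale by 28: m₀ = -949816.
General solution m = m₀ + 75449t; reducing mod 75449 gives m = 31021 (and n = -28337).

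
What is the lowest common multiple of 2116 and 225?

2116 = 2² · 23²; 225 = 3² · 5²
max exponents: 2² · 3² · 5² · 23² = 476100

476100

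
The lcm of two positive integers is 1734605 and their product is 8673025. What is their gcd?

From gcd × lcm = uv: gcd = 8673025 / 1734605 = 5.

5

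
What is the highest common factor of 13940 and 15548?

Euclid: 15548 = 1·13940 + 1608; 13940 = 8·1608 + 1076; 1608 = 1·1076 + 532; 1076 = 2·532 + 12; 532 = 44·12 + 4; 12 = 3·4 + 0. Last nonzero remainder: 4.

4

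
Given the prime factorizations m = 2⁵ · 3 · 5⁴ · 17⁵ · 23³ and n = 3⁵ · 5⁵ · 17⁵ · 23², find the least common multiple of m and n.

max exponent per prime: 2⁵ · 3⁵ · 5⁵ · 17⁵ · 23³ = 419792222891700000

419792222891700000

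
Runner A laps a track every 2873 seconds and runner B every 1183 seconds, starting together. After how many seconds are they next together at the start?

gcd first: 2873 = 2·1183 + 507; 1183 = 2·507 + 169; 507 = 3·169 + 0 → gcd = 169
lcm = 2873·1183/gcd = 3398759/169 = 20111

20111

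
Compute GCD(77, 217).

7

77 = 7 · 11
217 = 7 · 31
Common: 7 = 7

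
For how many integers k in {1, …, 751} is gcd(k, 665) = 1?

487

Prime factors of 665: 5, 7, 19. Count integers ≤ 751 divisible by none of them.
By inclusion–exclusion: 751 − ⌊751/5⌋ − ⌊751/7⌋ − ⌊751/19⌋ + ⌊751/35⌋ + ⌊751/95⌋ + ⌊751/133⌋ − ⌊751/665⌋ = 487.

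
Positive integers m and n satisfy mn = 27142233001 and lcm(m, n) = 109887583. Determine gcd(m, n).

From gcd × lcm = mn: gcd = 27142233001 / 109887583 = 247.

247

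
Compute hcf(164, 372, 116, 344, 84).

gcd(164, 372): 372 = 2·164 + 44; 164 = 3·44 + 32; 44 = 1·32 + 12; 32 = 2·12 + 8; 12 = 1·8 + 4; 8 = 2·4 + 0 → 4
gcd(4, 116): 116 = 29·4 + 0 → 4
gcd(4, 344): 344 = 86·4 + 0 → 4
gcd(4, 84): 84 = 21·4 + 0 → 4

4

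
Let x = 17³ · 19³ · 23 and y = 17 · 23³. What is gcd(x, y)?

391

min exponent per shared prime: 17 · 23 = 391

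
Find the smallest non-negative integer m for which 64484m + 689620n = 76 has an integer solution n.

35944

gcd(64484, 689620) = 4 (Euclid: 689620 = 10·64484 + 44780; 64484 = 1·44780 + 19704; 44780 = 2·19704 + 5372; 19704 = 3·5372 + 3588; 5372 = 1·3588 + 1784; 3588 = 2·1784 + 20; 1784 = 89·20 + 4; 20 = 5·4 + 0), and 4 | 76.
Extended Euclid: 64484·(-34404) + 689620·(3217) = 4. Scale by 19: m₀ = -653676.
General solution m = m₀ + 172405t; reducing mod 172405 gives m = 35944 (and n = -3361).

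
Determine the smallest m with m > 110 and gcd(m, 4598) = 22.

132

4598 = 22·209. Any m with gcd(m, 4598) = 22 is a multiple of 22, say 22s, with s coprime to 209.
Need s > 110/22, so s ≥ 6. First s ≥ 6 with gcd(s, 209) = 1 is s = 6. Thus m = 22·6 = 132.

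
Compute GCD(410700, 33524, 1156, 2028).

410700 = 2² · 3 · 5² · 37²; 33524 = 2² · 17² · 29; 1156 = 2² · 17²; 2028 = 2² · 3 · 13²
gcd takes min exponent of each prime: 2² = 4

4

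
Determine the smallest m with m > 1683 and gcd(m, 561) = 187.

gcd(m, 561) = 187 forces 187 | m; write m = 187s. Then gcd(187s, 187·3) = 187·gcd(s, 3), so need gcd(s, 3) = 1.
187s > 1683 gives s ≥ 10. The least s ≥ 10 coprime to 3 is 10, so m = 187·10 = 1870.

1870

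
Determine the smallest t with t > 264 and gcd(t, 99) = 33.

gcd(t, 99) = 33 forces 33 | t; write t = 33s. Then gcd(33s, 33·3) = 33·gcd(s, 3), so need gcd(s, 3) = 1.
33s > 264 gives s ≥ 9. The least s ≥ 9 coprime to 3 is 10, so t = 33·10 = 330.

330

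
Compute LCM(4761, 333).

176157

gcd first: 4761 = 14·333 + 99; 333 = 3·99 + 36; 99 = 2·36 + 27; 36 = 1·27 + 9; 27 = 3·9 + 0 → gcd = 9
lcm = 4761·333/gcd = 1585413/9 = 176157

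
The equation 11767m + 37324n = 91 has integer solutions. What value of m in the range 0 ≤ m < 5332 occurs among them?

gcd(11767, 37324) = 7 (Euclid: 37324 = 3·11767 + 2023; 11767 = 5·2023 + 1652; 2023 = 1·1652 + 371; 1652 = 4·371 + 168; 371 = 2·168 + 35; 168 = 4·35 + 28; 35 = 1·28 + 7; 28 = 4·7 + 0), and 7 | 91.
Extended Euclid: 11767·(-1107) + 37324·(349) = 7. Scale by 13: m₀ = -14391.
General solution m = m₀ + 5332t; reducing mod 5332 gives m = 1605 (and n = -506).

1605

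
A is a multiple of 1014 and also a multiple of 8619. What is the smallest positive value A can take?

17238

gcd first: 8619 = 8·1014 + 507; 1014 = 2·507 + 0 → gcd = 507
lcm = 1014·8619/gcd = 8739666/507 = 17238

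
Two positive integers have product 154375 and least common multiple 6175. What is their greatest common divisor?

From gcd × lcm = uv: gcd = 154375 / 6175 = 25.

25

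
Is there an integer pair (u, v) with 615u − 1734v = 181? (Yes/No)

gcd(615, 1734): 1734 = 2·615 + 504; 615 = 1·504 + 111; 504 = 4·111 + 60; 111 = 1·60 + 51; 60 = 1·51 + 9; 51 = 5·9 + 6; 9 = 1·6 + 3; 6 = 2·3 + 0 → 3
3 does not divide 181, so a solution does not exist.

No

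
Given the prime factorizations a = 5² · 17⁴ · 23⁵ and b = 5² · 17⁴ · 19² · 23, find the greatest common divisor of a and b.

48024575

min exponent per shared prime: 5² · 17⁴ · 23 = 48024575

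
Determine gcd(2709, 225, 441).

2709 = 3² · 7 · 43; 225 = 3² · 5²; 441 = 3² · 7²
gcd takes min exponent of each prime: 3² = 9

9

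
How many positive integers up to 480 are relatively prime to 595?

Prime factors of 595: 5, 7, 17. Count integers ≤ 480 divisible by none of them.
By inclusion–exclusion: 480 − ⌊480/5⌋ − ⌊480/7⌋ − ⌊480/17⌋ + ⌊480/35⌋ + ⌊480/85⌋ + ⌊480/119⌋ − ⌊480/595⌋ = 310.

310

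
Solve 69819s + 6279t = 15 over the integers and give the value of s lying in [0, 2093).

1800

Euclid: 69819 = 11·6279 + 750; 6279 = 8·750 + 279; 750 = 2·279 + 192; 279 = 1·192 + 87; 192 = 2·87 + 18; 87 = 4·18 + 15; 18 = 1·15 + 3; 15 = 5·3 + 0 → gcd = 3; 15 = 3·5.
Back-substitution yields 69819·(360) + 6279·(-4003) = 3, so one solution is s = 360·5 = 1800, t = -4003·5 = -20015.
Solutions in s differ by 6279/3 = 2093; the one in [0, 2093) is 1800 mod 2093 = 1800.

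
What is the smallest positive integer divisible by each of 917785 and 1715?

gcd first: 917785 = 535·1715 + 260; 1715 = 6·260 + 155; 260 = 1·155 + 105; 155 = 1·105 + 50; 105 = 2·50 + 5; 50 = 10·5 + 0 → gcd = 5
lcm = 917785·1715/gcd = 1574001275/5 = 314800255

314800255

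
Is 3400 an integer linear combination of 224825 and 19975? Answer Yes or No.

gcd(224825, 19975): 224825 = 11·19975 + 5100; 19975 = 3·5100 + 4675; 5100 = 1·4675 + 425; 4675 = 11·425 + 0 → 425
425 divides 3400, so a solution exists.

Yes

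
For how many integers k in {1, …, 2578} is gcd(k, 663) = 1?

1494

663 = 3·13·17. Inclusion–exclusion on these primes:
2578 − ⌊2578/3⌋ − ⌊2578/13⌋ − ⌊2578/17⌋ + ⌊2578/39⌋ + ⌊2578/51⌋ + ⌊2578/221⌋ − ⌊2578/663⌋ = 1494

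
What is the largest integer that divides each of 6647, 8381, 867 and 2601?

gcd(6647, 8381): 8381 = 1·6647 + 1734; 6647 = 3·1734 + 1445; 1734 = 1·1445 + 289; 1445 = 5·289 + 0 → 289
gcd(289, 867): 867 = 3·289 + 0 → 289
gcd(289, 2601): 2601 = 9·289 + 0 → 289

289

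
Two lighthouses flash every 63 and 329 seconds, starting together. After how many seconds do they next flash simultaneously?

2961

gcd first: 329 = 5·63 + 14; 63 = 4·14 + 7; 14 = 2·7 + 0 → gcd = 7
lcm = 63·329/gcd = 20727/7 = 2961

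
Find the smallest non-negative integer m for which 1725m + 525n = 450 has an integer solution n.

3

gcd(1725, 525) = 75 (Euclid: 1725 = 3·525 + 150; 525 = 3·150 + 75; 150 = 2·75 + 0), and 75 | 450.
Extended Euclid: 1725·(-3) + 525·(10) = 75. Scale by 6: m₀ = -18.
General solution m = m₀ + 7t; reducing mod 7 gives m = 3 (and n = -9).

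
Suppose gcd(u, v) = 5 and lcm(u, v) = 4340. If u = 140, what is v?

u·v = gcd·lcm = 5·4340 = 21700, so v = 21700/140 = 155.

155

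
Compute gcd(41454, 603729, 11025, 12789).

441

41454 = 2 · 3² · 7² · 47; 603729 = 3² · 7² · 37²; 11025 = 3² · 5² · 7²; 12789 = 3² · 7² · 29
gcd takes min exponent of each prime: 3² · 7² = 441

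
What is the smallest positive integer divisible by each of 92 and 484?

11132

gcd first: 484 = 5·92 + 24; 92 = 3·24 + 20; 24 = 1·20 + 4; 20 = 5·4 + 0 → gcd = 4
lcm = 92·484/gcd = 44528/4 = 11132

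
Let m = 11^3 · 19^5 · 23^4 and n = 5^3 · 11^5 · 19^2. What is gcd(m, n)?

min exponent per shared prime: 11^3 · 19^2 = 480491

480491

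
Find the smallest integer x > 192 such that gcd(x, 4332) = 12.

204

4332 = 12·361. Any x with gcd(x, 4332) = 12 is a multiple of 12, say 12s, with s coprime to 361.
Need s > 192/12, so s ≥ 17. First s ≥ 17 with gcd(s, 361) = 1 is s = 17. Thus x = 12·17 = 204.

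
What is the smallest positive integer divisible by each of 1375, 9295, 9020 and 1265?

1375 = 5³ · 11; 9295 = 5 · 11 · 13²; 9020 = 2² · 5 · 11 · 41; 1265 = 5 · 11 · 23
lcm takes max exponent of each prime: 2² · 5³ · 11 · 13² · 23 · 41 = 876518500

876518500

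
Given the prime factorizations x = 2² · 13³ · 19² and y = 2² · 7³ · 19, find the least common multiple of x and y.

1088156524

max exponent per prime: 2² · 7³ · 13³ · 19² = 1088156524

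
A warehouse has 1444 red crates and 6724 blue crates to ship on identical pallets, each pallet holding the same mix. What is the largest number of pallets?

Euclid: 6724 = 4·1444 + 948; 1444 = 1·948 + 496; 948 = 1·496 + 452; 496 = 1·452 + 44; 452 = 10·44 + 12; 44 = 3·12 + 8; 12 = 1·8 + 4; 8 = 2·4 + 0. Last nonzero remainder: 4.

4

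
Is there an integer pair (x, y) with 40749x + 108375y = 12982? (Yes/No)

By Bézout, 40749x + 108375y = 12982 has integer solutions iff gcd(40749, 108375) | 12982.
Euclid: 108375 = 2·40749 + 26877; 40749 = 1·26877 + 13872; 26877 = 1·13872 + 13005; 13872 = 1·13005 + 867; 13005 = 15·867 + 0. gcd = 867; 12982 mod 867 = 844. No.

No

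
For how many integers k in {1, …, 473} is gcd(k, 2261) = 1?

362

Prime factors of 2261: 7, 17, 19. Count integers ≤ 473 divisible by none of them.
By inclusion–exclusion: 473 − ⌊473/7⌋ − ⌊473/17⌋ − ⌊473/19⌋ + ⌊473/119⌋ + ⌊473/133⌋ + ⌊473/323⌋ − ⌊473/2261⌋ = 362.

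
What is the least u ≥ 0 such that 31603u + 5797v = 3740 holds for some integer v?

Reduce mod 5797: 31603u ≡ 3740 (mod 5797). With g = gcd(31603, 5797) = 187 dividing 3740, divide through: 169u ≡ 20 (mod 31).
Since gcd(169, 31) = 1, u ≡ 20·(169)⁻¹ ≡ 28 (mod 31). Smallest non-negative: 28.

28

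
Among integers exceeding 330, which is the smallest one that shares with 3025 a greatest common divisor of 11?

Multiples of 11 above 330: 11·31, 11·32, … . Need the cofactor coprime to 3025/11 = 275.
Checking s = 31, 32, … the first with gcd(s, 275) = 1 is s = 31, giving 341.

341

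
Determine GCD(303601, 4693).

Euclid: 303601 = 64·4693 + 3249; 4693 = 1·3249 + 1444; 3249 = 2·1444 + 361; 1444 = 4·361 + 0. Last nonzero remainder: 361.

361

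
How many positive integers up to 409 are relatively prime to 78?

126

Prime factors of 78: 2, 3, 13. Count integers ≤ 409 divisible by none of them.
By inclusion–exclusion: 409 − ⌊409/2⌋ − ⌊409/3⌋ − ⌊409/13⌋ + ⌊409/6⌋ + ⌊409/26⌋ + ⌊409/39⌋ − ⌊409/78⌋ = 126.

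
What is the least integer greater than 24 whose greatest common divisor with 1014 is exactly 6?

30

1014 = 6·169. Any x with gcd(x, 1014) = 6 is a multiple of 6, say 6s, with s coprime to 169.
Need s > 24/6, so s ≥ 5. First s ≥ 5 with gcd(s, 169) = 1 is s = 5. Thus x = 6·5 = 30.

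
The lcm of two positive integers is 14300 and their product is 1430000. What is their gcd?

From gcd × lcm = uv: gcd = 1430000 / 14300 = 100.

100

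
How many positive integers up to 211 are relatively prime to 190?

Prime factors of 190: 2, 5, 19. Count integers ≤ 211 divisible by none of them.
By inclusion–exclusion: 211 − ⌊211/2⌋ − ⌊211/5⌋ − ⌊211/19⌋ + ⌊211/10⌋ + ⌊211/38⌋ + ⌊211/95⌋ − ⌊211/190⌋ = 80.

80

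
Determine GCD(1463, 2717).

209

1463 = 7 · 11 · 19
2717 = 11 · 13 · 19
Common: 11 · 19 = 209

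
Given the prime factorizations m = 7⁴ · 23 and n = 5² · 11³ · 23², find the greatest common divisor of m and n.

min exponent per shared prime: 23 = 23

23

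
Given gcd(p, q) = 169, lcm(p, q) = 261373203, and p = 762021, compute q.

57967

p·q = gcd·lcm = 169·261373203 = 44172071307, so q = 44172071307/762021 = 57967.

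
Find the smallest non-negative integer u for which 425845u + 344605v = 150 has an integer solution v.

gcd(425845, 344605) = 5 (Euclid: 425845 = 1·344605 + 81240; 344605 = 4·81240 + 19645; 81240 = 4·19645 + 2660; 19645 = 7·2660 + 1025; 2660 = 2·1025 + 610; 1025 = 1·610 + 415; 610 = 1·415 + 195; 415 = 2·195 + 25; 195 = 7·25 + 20; 25 = 1·20 + 5; 20 = 4·5 + 0), and 5 | 150.
Extended Euclid: 425845·(-14121) + 344605·(17450) = 5. Scale by 30: u₀ = -423630.
General solution u = u₀ + 68921t; reducing mod 68921 gives u = 58817 (and v = -72683).

58817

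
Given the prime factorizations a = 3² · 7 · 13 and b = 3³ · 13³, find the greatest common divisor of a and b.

117

min exponent per shared prime: 3² · 13 = 117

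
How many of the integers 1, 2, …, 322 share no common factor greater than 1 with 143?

Prime factors of 143: 11, 13. Count integers ≤ 322 divisible by none of them.
By inclusion–exclusion: 322 − ⌊322/11⌋ − ⌊322/13⌋ + ⌊322/143⌋ = 271.

271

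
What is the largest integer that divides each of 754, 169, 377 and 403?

13

754 = 2 · 13 · 29; 169 = 13²; 377 = 13 · 29; 403 = 13 · 31
gcd takes min exponent of each prime: 13 = 13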